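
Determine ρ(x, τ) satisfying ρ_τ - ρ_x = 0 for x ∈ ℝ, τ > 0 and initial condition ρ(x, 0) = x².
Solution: By characteristics (dx/dτ = -1), ρ(x,τ) = f(x + τ) with f = ρ(·, 0).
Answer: ρ(x, τ) = x² + 2xτ + τ²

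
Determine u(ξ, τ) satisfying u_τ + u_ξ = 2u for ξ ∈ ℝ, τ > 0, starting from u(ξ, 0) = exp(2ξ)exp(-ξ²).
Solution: Substitute u = exp(2ξ)w.
Then u_ξ = exp(2ξ)(w_ξ + 2w), u_τ = exp(2ξ)w_τ; substituting and dividing by exp(2ξ), the lower-order terms cancel: w_τ + w_ξ = 0 (standard advection equation).
Data for w: w(ξ,0) = exp(-2ξ)u(ξ,0) = exp(-ξ²).
By characteristics (dξ/dτ = 1), w(ξ,τ) = f(ξ - τ) with f = w(·, 0).
So w(ξ,τ) = exp(-(ξ - τ)²), and u(ξ,τ) = exp(2ξ)w(ξ,τ).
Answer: u(ξ, τ) = exp(2ξ)exp(-(ξ - τ)²)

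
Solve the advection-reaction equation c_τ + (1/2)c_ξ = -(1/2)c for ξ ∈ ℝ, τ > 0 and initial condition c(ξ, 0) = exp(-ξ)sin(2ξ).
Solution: Substitute c = exp(-ξ)u, i.e. u = exp(ξ)c.
By the product rule, c_ξ = exp(-ξ)(u_ξ - u), c_τ = exp(-ξ)u_τ.
Substituting into the PDE and dividing by exp(-ξ): u_τ + (1/2)(u_ξ - u) = -(1/2)u.
The lower-order terms cancel, leaving the standard advection equation u_τ + (1/2)u_ξ = 0.
Initial data for u: u(ξ,0) = exp(ξ)c(ξ,0) = sin(2ξ).
Solve for u:
  By method of characteristics (waves move right with speed 1/2):
  Along characteristics ξ - (1/2)τ = const, u is constant, so u(ξ,τ) = f(ξ - (1/2)τ) with f = u(·, 0).
Hence u(ξ,τ) = sin(2ξ - τ).
Transform back: c(ξ,τ) = exp(-ξ)u(ξ,τ).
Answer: c(ξ, τ) = exp(-ξ)sin(2ξ - τ)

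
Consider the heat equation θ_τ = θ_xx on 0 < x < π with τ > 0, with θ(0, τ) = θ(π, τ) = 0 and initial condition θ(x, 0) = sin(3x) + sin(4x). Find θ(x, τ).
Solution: Separating variables: θ = Σ c_n exp(-n²τ) sin(nx). From θ(x,0) = sin(3x) + sin(4x): c_3=1, c_4=1.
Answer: θ(x, τ) = exp(-9τ)sin(3x) + exp(-16τ)sin(4x)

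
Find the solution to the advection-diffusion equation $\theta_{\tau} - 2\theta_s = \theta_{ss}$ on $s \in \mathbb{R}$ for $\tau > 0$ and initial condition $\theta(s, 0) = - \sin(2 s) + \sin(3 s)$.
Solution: Change to a moving frame: let $\eta = s + 2\tau$, $\sigma = \tau$ and write $\theta(s,\tau) = u(\eta,\sigma)$.
By the chain rule $\theta_{\tau} = u_{\sigma} + 2u_{\eta}$, $\theta_s = u_{\eta}$, $\theta_{ss} = u_{\eta\eta}$.
Then $\theta_{\tau} - 2\theta_s = u_{\sigma}$: the advection term cancels and the PDE becomes the heat equation $u_{\sigma} = u_{\eta\eta}$ on $\eta \in \mathbb{R}$.
Initial data: $u(\eta,0) = \theta(\eta,0) = - \sin(2 \eta) + \sin(3 \eta)$.
On $\eta \in \mathbb{R}$ each mode satisfies $(\sin(n\eta))'' = -n^2 \sin(n\eta)$, so $e^{-n^2\sigma} \sin(n\eta)$ solves the heat equation; by superposition $u(\eta,\sigma) = \sum c_n e^{-n^2\sigma} \sin(n\eta)$.
Reading off the coefficients: $c_2=-1, c_3=1$, so $u(\eta,\sigma) = - e^{-4 \sigma} \sin(2 \eta) + e^{-9 \sigma} \sin(3 \eta)$.
Substituting back $\eta = s + 2\tau$, $\sigma = \tau$: $\theta(s,\tau) = u(s + 2\tau, \tau)$.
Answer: $\theta(s, \tau) = - e^{-4 \tau} \sin(4 \tau + 2 s) + e^{-9 \tau} \sin(6 \tau + 3 s)$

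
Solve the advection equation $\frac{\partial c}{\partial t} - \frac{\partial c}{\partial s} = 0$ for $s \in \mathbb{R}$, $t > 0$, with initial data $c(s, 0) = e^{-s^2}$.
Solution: By characteristics ($ds/dt = -1$), $c(s,t) = f(s + t)$ with $f = c( \cdot , 0)$.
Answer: $c(s, t) = e^{-(s + t)^2}$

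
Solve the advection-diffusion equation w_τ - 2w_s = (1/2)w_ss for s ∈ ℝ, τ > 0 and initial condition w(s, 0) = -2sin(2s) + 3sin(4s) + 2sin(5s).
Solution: Moving frame: η = s + 2τ, σ = τ, w = u(η,σ), so w_τ = u_σ + 2u_η and w_ss = u_ηη.
Hence w_τ - 2w_s = u_σ and the PDE becomes the heat equation u_σ = (1/2)u_ηη on η ∈ ℝ.
Initial data: u(η,0) = w(η,0) = -2sin(2η) + 3sin(4η) + 2sin(5η). Each mode sin(nη) decays as exp(-n²σ/2) on ℝ, so u(η,σ) = Σ c_n exp(-n²σ/2) sin(nη) with c_2=-2, c_4=3, c_5=2: u(η,σ) = -2exp(-2σ)sin(2η) + 3exp(-8σ)sin(4η) + 2exp(-25σ/2)sin(5η).
Substituting back: w(s,τ) = u(s + 2τ, τ).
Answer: w(s, τ) = -2exp(-2τ)sin(2s + 4τ) + 3exp(-8τ)sin(4s + 8τ) + 2exp(-25τ/2)sin(5s + 10τ)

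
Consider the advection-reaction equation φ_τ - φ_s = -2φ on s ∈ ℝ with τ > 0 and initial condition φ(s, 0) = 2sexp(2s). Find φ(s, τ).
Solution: Substitute φ = exp(2s)u.
Then φ_s = exp(2s)(u_s + 2u), φ_τ = exp(2s)u_τ; substituting and dividing by exp(2s), the lower-order terms cancel: u_τ - u_s = 0 (standard advection equation).
Data for u: u(s,0) = exp(-2s)φ(s,0) = 2s.
By characteristics (ds/dτ = -1), u(s,τ) = f(s + τ) with f = u(·, 0).
So u(s,τ) = 2s + 2τ, and φ(s,τ) = exp(2s)u(s,τ).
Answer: φ(s, τ) = 2sexp(2s) + 2τexp(2s)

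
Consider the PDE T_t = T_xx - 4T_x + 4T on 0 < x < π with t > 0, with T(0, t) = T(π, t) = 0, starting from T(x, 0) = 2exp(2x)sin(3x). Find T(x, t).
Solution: Substitute T = exp(2x)u.
Then T_x = exp(2x)(u_x + 2u), T_xx = exp(2x)(u_xx + 4u_x + 4u), T_t = exp(2x)u_t; substituting and dividing by exp(2x), the lower-order terms cancel: u_t = u_xx (standard heat equation).
Data for u: u(x,0) = exp(-2x)T(x,0) = 2sin(3x). The boundary conditions carry over: u(0,t) = u(π,t) = 0.
Separating variables: u = Σ c_n exp(-n²t) sin(nx). From u(x,0) = 2sin(3x): c_3=2.
So u(x,t) = 2exp(-9t)sin(3x), and T(x,t) = exp(2x)u(x,t).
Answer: T(x, t) = 2exp(-9t)exp(2x)sin(3x)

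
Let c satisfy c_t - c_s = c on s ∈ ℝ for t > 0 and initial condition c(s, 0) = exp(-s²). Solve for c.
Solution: Substitute c = exp(t)u.
Then c_t = exp(t)(u_t + u), c_s = exp(t)u_s; substituting and dividing by exp(t), the lower-order terms cancel: u_t - u_s = 0 (standard advection equation).
Data for u: u(s,0) = c(s,0) = exp(-s²).
By characteristics (ds/dt = -1), u(s,t) = f(s + t) with f = u(·, 0).
So u(s,t) = exp(-(s + t)²), and c(s,t) = exp(t)u(s,t).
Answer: c(s, t) = exp(t)exp(-(s + t)²)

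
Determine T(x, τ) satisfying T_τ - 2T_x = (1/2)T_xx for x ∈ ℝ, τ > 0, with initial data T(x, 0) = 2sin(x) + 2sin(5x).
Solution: Change to a moving frame: let η = x + 2τ, σ = τ and write T(x,τ) = u(η,σ).
By the chain rule T_τ = u_σ + 2u_η, T_x = u_η, T_xx = u_ηη.
Then T_τ - 2T_x = u_σ: the advection term cancels and the PDE becomes the heat equation u_σ = (1/2)u_ηη on η ∈ ℝ.
Initial data: u(η,0) = T(η,0) = 2sin(η) + 2sin(5η).
On η ∈ ℝ each mode satisfies (sin(nη))″ = -n² sin(nη), so exp(-n²σ/2) sin(nη) solves the heat equation; by superposition u(η,σ) = Σ c_n exp(-n²σ/2) sin(nη).
Reading off the coefficients: c_1=2, c_5=2, so u(η,σ) = 2exp(-σ/2)sin(η) + 2exp(-25σ/2)sin(5η).
Substituting back η = x + 2τ, σ = τ: T(x,τ) = u(x + 2τ, τ).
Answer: T(x, τ) = 2exp(-τ/2)sin(x + 2τ) + 2exp(-25τ/2)sin(5x + 10τ)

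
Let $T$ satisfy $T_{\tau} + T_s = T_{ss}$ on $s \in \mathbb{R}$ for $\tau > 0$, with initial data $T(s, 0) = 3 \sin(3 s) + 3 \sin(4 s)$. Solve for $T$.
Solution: Moving frame: $\eta = s - \tau$, $\sigma = \tau$, $T = u(\eta,\sigma)$, so $T_{\tau} = u_{\sigma} - u_{\eta}$ and $T_{ss} = u_{\eta\eta}$.
Hence $T_{\tau} + T_s = u_{\sigma}$ and the PDE becomes the heat equation $u_{\sigma} = u_{\eta\eta}$ on $\eta \in \mathbb{R}$.
Initial data: $u(\eta,0) = T(\eta,0) = 3 \sin(3 \eta) + 3 \sin(4 \eta)$. Each mode $\sin(n\eta)$ decays as $e^{-n^2\sigma}$ on $\mathbb{R}$, so $u(\eta,\sigma) = \sum c_n e^{-n^2\sigma} \sin(n\eta)$ with $c_3=3, c_4=3$: $u(\eta,\sigma) = 3 e^{-9 \sigma} \sin(3 \eta) + 3 e^{-16 \sigma} \sin(4 \eta)$.
Substituting back: $T(s,\tau) = u(s - \tau, \tau)$.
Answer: $T(s, \tau) = -3 e^{-9 \tau} \sin(3 \tau - 3 s) - 3 e^{-16 \tau} \sin(4 \tau - 4 s)$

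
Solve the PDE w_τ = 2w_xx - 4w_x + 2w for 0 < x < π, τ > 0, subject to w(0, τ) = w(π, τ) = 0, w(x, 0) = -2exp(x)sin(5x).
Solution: Substitute w = exp(x)u.
Then w_x = exp(x)(u_x + u), w_xx = exp(x)(u_xx + 2u_x + u), w_τ = exp(x)u_τ; substituting and dividing by exp(x), the lower-order terms cancel: u_τ = 2u_xx (standard heat equation).
Data for u: u(x,0) = exp(-x)w(x,0) = -2sin(5x). The boundary conditions carry over: u(0,τ) = u(π,τ) = 0.
Separating variables: u = Σ c_n exp(-2n²τ) sin(nx). From u(x,0) = -2sin(5x): c_5=-2.
So u(x,τ) = -2exp(-50τ)sin(5x), and w(x,τ) = exp(x)u(x,τ).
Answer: w(x, τ) = -2exp(x)exp(-50τ)sin(5x)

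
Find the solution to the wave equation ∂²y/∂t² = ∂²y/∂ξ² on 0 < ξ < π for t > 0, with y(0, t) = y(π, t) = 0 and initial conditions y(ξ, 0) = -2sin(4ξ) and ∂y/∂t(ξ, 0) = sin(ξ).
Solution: Using separation of variables y = X(ξ)T(t):
Eigenfunctions: sin(nξ), n = 1, 2, 3, ...
General solution: y(ξ, t) = Σ [A_n cos(n t) + B_n sin(n t)] sin(nξ)
From y(ξ,0) = -2sin(4ξ): A_4=-2. From y_t(ξ,0) = sin(ξ), using y_t(ξ,0) = Σ ω_n B_n sin(nξ) with ω_n = n: B_1 = 1/1 = 1.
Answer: y(ξ, t) = sin(t)sin(ξ) - 2sin(4ξ)cos(4t)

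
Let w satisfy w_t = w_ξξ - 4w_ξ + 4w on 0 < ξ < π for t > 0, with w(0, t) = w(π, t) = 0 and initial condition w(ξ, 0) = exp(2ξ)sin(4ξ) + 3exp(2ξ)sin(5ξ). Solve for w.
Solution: Substitute w = exp(2ξ)u, i.e. u = exp(-2ξ)w.
By the product rule, w_ξ = exp(2ξ)(u_ξ + 2u), w_ξξ = exp(2ξ)(u_ξξ + 4u_ξ + 4u), w_t = exp(2ξ)u_t.
Substituting into the PDE and dividing by exp(2ξ): u_t = (u_ξξ + 4u_ξ + 4u) - 4(u_ξ + 2u) + 4u.
The lower-order terms cancel, leaving the standard heat equation u_t = u_ξξ.
Initial data for u: u(ξ,0) = exp(-2ξ)w(ξ,0) = sin(4ξ) + 3sin(5ξ). The boundary conditions carry over: u(0,t) = u(π,t) = 0.
Solve for u:
  Using separation of variables u = X(ξ)T(t):
  Eigenfunctions: sin(nξ), n = 1, 2, 3, ...
  General solution: u(ξ, t) = Σ c_n sin(nξ) exp(-n² t)
  Matching u(ξ,0) = sin(4ξ) + 3sin(5ξ) term by term: c_4=1, c_5=3.
Hence u(ξ,t) = exp(-16t)sin(4ξ) + 3exp(-25t)sin(5ξ).
Transform back: w(ξ,t) = exp(2ξ)u(ξ,t).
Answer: w(ξ, t) = exp(-16t)exp(2ξ)sin(4ξ) + 3exp(-25t)exp(2ξ)sin(5ξ)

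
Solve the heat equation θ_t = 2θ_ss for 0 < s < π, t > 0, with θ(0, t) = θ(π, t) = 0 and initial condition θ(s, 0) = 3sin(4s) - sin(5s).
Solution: Separating variables: θ = Σ c_n exp(-2n²t) sin(ns). From θ(s,0) = 3sin(4s) - sin(5s): c_4=3, c_5=-1.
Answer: θ(s, t) = 3exp(-32t)sin(4s) - exp(-50t)sin(5s)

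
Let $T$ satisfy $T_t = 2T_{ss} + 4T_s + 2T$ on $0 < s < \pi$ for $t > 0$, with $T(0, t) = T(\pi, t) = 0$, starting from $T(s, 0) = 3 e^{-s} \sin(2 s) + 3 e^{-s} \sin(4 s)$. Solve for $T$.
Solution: Substitute $T = e^{-s}u$, i.e. $u = e^{s}T$.
By the product rule, $T_s = e^{-s}(u_s - u)$, $T_{ss} = e^{-s}(u_{ss} - 2u_s + u)$, $T_t = e^{-s}u_t$.
Substituting into the PDE and dividing by $e^{-s}$: $u_t = 2(u_{ss} - 2u_s + u) + 4(u_s - u) + 2u$.
The lower-order terms cancel, leaving the standard heat equation $u_t = 2u_{ss}$.
Initial data for $u$: $u(s,0) = e^{s}T(s,0) = 3 \sin(2 s) + 3 \sin(4 s)$. The boundary conditions carry over: $u(0,t) = u(\pi,t) = 0$.
Solve for $u$:
  Using separation of variables $u = X(s)G(t)$:
  Eigenfunctions: $\sin(ns)$, $n = 1, 2, 3, \ldots$
  General solution: $u(s, t) = \sum c_n \sin(ns) e^{-2n^2 t}$
  Matching $u(s,0) = 3 \sin(2 s) + 3 \sin(4 s)$ term by term: $c_2=3, c_4=3$.
Hence $u(s,t) = 3 e^{-8 t} \sin(2 s) + 3 e^{-32 t} \sin(4 s)$.
Transform back: $T(s,t) = e^{-s}u(s,t)$.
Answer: $T(s, t) = 3 e^{-s} e^{-8 t} \sin(2 s) + 3 e^{-s} e^{-32 t} \sin(4 s)$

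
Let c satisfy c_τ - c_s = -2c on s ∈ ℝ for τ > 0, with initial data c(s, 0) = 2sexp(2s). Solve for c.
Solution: Substitute c = exp(2s)u.
Then c_s = exp(2s)(u_s + 2u), c_τ = exp(2s)u_τ; substituting and dividing by exp(2s), the lower-order terms cancel: u_τ - u_s = 0 (standard advection equation).
Data for u: u(s,0) = exp(-2s)c(s,0) = 2s.
By characteristics (ds/dτ = -1), u(s,τ) = f(s + τ) with f = u(·, 0).
So u(s,τ) = 2s + 2τ, and c(s,τ) = exp(2s)u(s,τ).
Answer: c(s, τ) = 2sexp(2s) + 2τexp(2s)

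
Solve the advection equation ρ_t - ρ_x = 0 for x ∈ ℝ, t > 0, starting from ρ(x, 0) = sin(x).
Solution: By characteristics (dx/dt = -1), ρ(x,t) = f(x + t) with f = ρ(·, 0).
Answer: ρ(x, t) = sin(t + x)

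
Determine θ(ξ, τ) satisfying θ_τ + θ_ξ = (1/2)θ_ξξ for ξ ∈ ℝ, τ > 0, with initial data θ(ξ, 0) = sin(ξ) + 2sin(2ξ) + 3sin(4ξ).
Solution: Moving frame: η = ξ - τ, σ = τ, θ = u(η,σ), so θ_τ = u_σ - u_η and θ_ξξ = u_ηη.
Hence θ_τ + θ_ξ = u_σ and the PDE becomes the heat equation u_σ = (1/2)u_ηη on η ∈ ℝ.
Initial data: u(η,0) = θ(η,0) = sin(η) + 2sin(2η) + 3sin(4η). Each mode sin(nη) decays as exp(-n²σ/2) on ℝ, so u(η,σ) = Σ c_n exp(-n²σ/2) sin(nη) with c_1=1, c_2=2, c_4=3: u(η,σ) = 2exp(-2σ)sin(2η) + 3exp(-8σ)sin(4η) + exp(-σ/2)sin(η).
Substituting back: θ(ξ,τ) = u(ξ - τ, τ).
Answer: θ(ξ, τ) = 2exp(-2τ)sin(2ξ - 2τ) + 3exp(-8τ)sin(4ξ - 4τ) + exp(-τ/2)sin(ξ - τ)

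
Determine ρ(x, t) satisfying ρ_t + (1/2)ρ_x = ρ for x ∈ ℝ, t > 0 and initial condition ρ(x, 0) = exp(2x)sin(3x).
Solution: Substitute ρ = exp(2x)u, i.e. u = exp(-2x)ρ.
By the product rule, ρ_x = exp(2x)(u_x + 2u), ρ_t = exp(2x)u_t.
Substituting into the PDE and dividing by exp(2x): u_t + (1/2)(u_x + 2u) = u.
The lower-order terms cancel, leaving the standard advection equation u_t + (1/2)u_x = 0.
Initial data for u: u(x,0) = exp(-2x)ρ(x,0) = sin(3x).
Solve for u:
  By method of characteristics (waves move right with speed 1/2):
  Along characteristics x - (1/2)t = const, u is constant, so u(x,t) = f(x - (1/2)t) with f = u(·, 0).
Hence u(x,t) = -sin(3t/2 - 3x).
Transform back: ρ(x,t) = exp(2x)u(x,t).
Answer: ρ(x, t) = -exp(2x)sin(3t/2 - 3x)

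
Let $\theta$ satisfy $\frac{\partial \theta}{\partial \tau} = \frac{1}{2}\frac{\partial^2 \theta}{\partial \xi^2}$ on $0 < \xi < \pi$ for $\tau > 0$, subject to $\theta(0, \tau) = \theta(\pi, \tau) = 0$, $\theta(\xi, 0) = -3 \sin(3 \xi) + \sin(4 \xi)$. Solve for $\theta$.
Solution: Separating variables: $\theta = \sum c_n e^{-n^2\tau/2} \sin(n\xi)$. From $\theta(\xi,0) = -3 \sin(3 \xi) + \sin(4 \xi)$: $c_3=-3, c_4=1$.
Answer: $\theta(\xi, \tau) = e^{-8 \tau} \sin(4 \xi) - 3 e^{-9 \tau/2} \sin(3 \xi)$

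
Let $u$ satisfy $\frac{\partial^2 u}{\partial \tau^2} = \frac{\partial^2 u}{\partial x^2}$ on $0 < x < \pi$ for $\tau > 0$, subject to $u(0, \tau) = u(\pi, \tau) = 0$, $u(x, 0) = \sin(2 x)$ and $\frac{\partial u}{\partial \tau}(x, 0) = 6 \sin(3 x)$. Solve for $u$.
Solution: Using separation of variables $u = X(x)T(\tau)$:
Eigenfunctions: $\sin(nx)$, $n = 1, 2, 3, \ldots$
General solution: $u(x, \tau) = \sum [A_n \cos(n \tau) + B_n \sin(n \tau)] \sin(nx)$
From $u(x,0) = \sin(2 x)$: $A_2=1$. From $u_{\tau}(x,0) = 6 \sin(3 x)$, using $u_{\tau}(x,0) = \sum \omega_n B_n \sin(nx)$ with $\omega_n = n$: $B_3 = 6/3 = 2$.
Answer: $u(x, \tau) = 2 \sin(3 \tau) \sin(3 x) + \sin(2 x) \cos(2 \tau)$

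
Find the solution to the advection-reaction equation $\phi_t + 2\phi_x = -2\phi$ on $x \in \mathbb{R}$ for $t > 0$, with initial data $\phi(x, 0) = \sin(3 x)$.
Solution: Substitute $\phi = e^{-2t}u$.
Then $\phi_t = e^{-2t}(u_t - 2u)$, $\phi_x = e^{-2t}u_x$; substituting and dividing by $e^{-2t}$, the lower-order terms cancel: $u_t + 2u_x = 0$ (standard advection equation).
Data for $u$: $u(x,0) = \phi(x,0) = \sin(3 x)$.
By characteristics ($dx/dt = 2$), $u(x,t) = f(x - 2t)$ with $f = u( \cdot , 0)$.
So $u(x,t) = - \sin(6 t - 3 x)$, and $\phi(x,t) = e^{-2t}u(x,t)$.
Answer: $\phi(x, t) = - e^{-2 t} \sin(6 t - 3 x)$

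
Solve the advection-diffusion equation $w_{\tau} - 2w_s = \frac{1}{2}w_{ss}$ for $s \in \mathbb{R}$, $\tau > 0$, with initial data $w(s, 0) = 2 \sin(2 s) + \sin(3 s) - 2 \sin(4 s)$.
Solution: Change to a moving frame: let $\eta = s + 2\tau$, $\sigma = \tau$ and write $w(s,\tau) = u(\eta,\sigma)$.
By the chain rule $w_{\tau} = u_{\sigma} + 2u_{\eta}$, $w_s = u_{\eta}$, $w_{ss} = u_{\eta\eta}$.
Then $w_{\tau} - 2w_s = u_{\sigma}$: the advection term cancels and the PDE becomes the heat equation $u_{\sigma} = \frac{1}{2}u_{\eta\eta}$ on $\eta \in \mathbb{R}$.
Initial data: $u(\eta,0) = w(\eta,0) = 2 \sin(2 \eta) + \sin(3 \eta) - 2 \sin(4 \eta)$.
On $\eta \in \mathbb{R}$ each mode satisfies $(\sin(n\eta))'' = -n^2 \sin(n\eta)$, so $e^{-n^2\sigma/2} \sin(n\eta)$ solves the heat equation; by superposition $u(\eta,\sigma) = \sum c_n e^{-n^2\sigma/2} \sin(n\eta)$.
Reading off the coefficients: $c_2=2, c_3=1, c_4=-2$, so $u(\eta,\sigma) = 2 e^{-2 \sigma} \sin(2 \eta) - 2 e^{-8 \sigma} \sin(4 \eta) + e^{-9 \sigma/2} \sin(3 \eta)$.
Substituting back $\eta = s + 2\tau$, $\sigma = \tau$: $w(s,\tau) = u(s + 2\tau, \tau)$.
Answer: $w(s, \tau) = 2 e^{-2 \tau} \sin(4 \tau + 2 s) - 2 e^{-8 \tau} \sin(8 \tau + 4 s) + e^{-9 \tau/2} \sin(6 \tau + 3 s)$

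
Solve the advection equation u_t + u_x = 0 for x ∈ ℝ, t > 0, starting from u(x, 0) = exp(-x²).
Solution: By characteristics (dx/dt = 1), u(x,t) = f(x - t) with f = u(·, 0).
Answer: u(x, t) = exp(-(-t + x)²)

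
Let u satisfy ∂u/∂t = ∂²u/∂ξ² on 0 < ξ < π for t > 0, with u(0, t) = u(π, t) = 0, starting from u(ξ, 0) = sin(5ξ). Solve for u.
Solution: Using separation of variables u = X(ξ)T(t):
Eigenfunctions: sin(nξ), n = 1, 2, 3, ...
General solution: u(ξ, t) = Σ c_n sin(nξ) exp(-n² t)
Matching u(ξ,0) = sin(5ξ) term by term: c_5=1.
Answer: u(ξ, t) = exp(-25t)sin(5ξ)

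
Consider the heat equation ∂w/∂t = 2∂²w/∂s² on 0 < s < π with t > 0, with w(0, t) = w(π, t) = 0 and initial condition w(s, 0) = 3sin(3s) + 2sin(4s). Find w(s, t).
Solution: Separating variables: w = Σ c_n exp(-2n²t) sin(ns). From w(s,0) = 3sin(3s) + 2sin(4s): c_3=3, c_4=2.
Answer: w(s, t) = 3exp(-18t)sin(3s) + 2exp(-32t)sin(4s)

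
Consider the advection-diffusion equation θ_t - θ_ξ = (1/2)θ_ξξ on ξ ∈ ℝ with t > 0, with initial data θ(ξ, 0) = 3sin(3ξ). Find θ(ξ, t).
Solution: Change to a moving frame: let η = ξ + t, σ = t and write θ(ξ,t) = u(η,σ).
By the chain rule θ_t = u_σ + u_η, θ_ξ = u_η, θ_ξξ = u_ηη.
Then θ_t - θ_ξ = u_σ: the advection term cancels and the PDE becomes the heat equation u_σ = (1/2)u_ηη on η ∈ ℝ.
Initial data: u(η,0) = θ(η,0) = 3sin(3η).
On η ∈ ℝ each mode satisfies (sin(nη))″ = -n² sin(nη), so exp(-n²σ/2) sin(nη) solves the heat equation; by superposition u(η,σ) = Σ c_n exp(-n²σ/2) sin(nη).
Reading off the coefficients: c_3=3, so u(η,σ) = 3exp(-9σ/2)sin(3η).
Substituting back η = ξ + t, σ = t: θ(ξ,t) = u(ξ + t, t).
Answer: θ(ξ, t) = 3exp(-9t/2)sin(3t + 3ξ)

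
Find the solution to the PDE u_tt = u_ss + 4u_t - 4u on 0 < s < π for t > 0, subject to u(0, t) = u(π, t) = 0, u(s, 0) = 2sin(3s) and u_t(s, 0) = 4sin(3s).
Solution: Substitute u = exp(2t)w, i.e. w = exp(-2t)u.
By the product rule, u_t = exp(2t)(w_t + 2w), u_tt = exp(2t)(w_tt + 4w_t + 4w), u_ss = exp(2t)w_ss.
Substituting into the PDE and dividing by exp(2t): w_tt + 4w_t + 4w = w_ss + 4(w_t + 2w) - 4w.
The lower-order terms cancel, leaving the standard wave equation w_tt = w_ss.
Initial data for w: w(s,0) = u(s,0) = 2sin(3s); w_t(s,0) = u_t(s,0) - 2u(s,0) = 0. The boundary conditions carry over: w(0,t) = w(π,t) = 0.
Solve for w:
  Using separation of variables w = X(s)T(t):
  Eigenfunctions: sin(ns), n = 1, 2, 3, ...
  General solution: w(s, t) = Σ [A_n cos(n t) + B_n sin(n t)] sin(ns)
  From w(s,0) = 2sin(3s): A_3=2. From w_t(s,0) = 0: all B_n = 0.
Hence w(s,t) = 2sin(3s)cos(3t).
Transform back: u(s,t) = exp(2t)w(s,t).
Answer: u(s, t) = 2exp(2t)sin(3s)cos(3t)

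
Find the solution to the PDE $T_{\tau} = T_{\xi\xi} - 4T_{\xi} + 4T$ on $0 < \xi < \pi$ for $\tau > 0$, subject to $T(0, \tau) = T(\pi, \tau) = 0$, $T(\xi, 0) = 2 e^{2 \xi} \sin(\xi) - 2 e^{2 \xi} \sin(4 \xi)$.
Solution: Substitute $T = e^{2\xi}u$.
Then $T_{\xi} = e^{2\xi}(u_{\xi} + 2u)$, $T_{\xi\xi} = e^{2\xi}(u_{\xi\xi} + 4u_{\xi} + 4u)$, $T_{\tau} = e^{2\xi}u_{\tau}$; substituting and dividing by $e^{2\xi}$, the lower-order terms cancel: $u_{\tau} = u_{\xi\xi}$ (standard heat equation).
Data for $u$: $u(\xi,0) = e^{-2\xi}T(\xi,0) = 2 \sin(\xi) - 2 \sin(4 \xi)$. The boundary conditions carry over: $u(0,\tau) = u(\pi,\tau) = 0$.
Separating variables: $u = \sum c_n e^{-n^2\tau} \sin(n\xi)$. From $u(\xi,0) = 2 \sin(\xi) - 2 \sin(4 \xi)$: $c_1=2, c_4=-2$.
So $u(\xi,\tau) = 2 e^{-\tau} \sin(\xi) - 2 e^{-16 \tau} \sin(4 \xi)$, and $T(\xi,\tau) = e^{2\xi}u(\xi,\tau)$.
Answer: $T(\xi, \tau) = 2 e^{-\tau} e^{2 \xi} \sin(\xi) - 2 e^{-16 \tau} e^{2 \xi} \sin(4 \xi)$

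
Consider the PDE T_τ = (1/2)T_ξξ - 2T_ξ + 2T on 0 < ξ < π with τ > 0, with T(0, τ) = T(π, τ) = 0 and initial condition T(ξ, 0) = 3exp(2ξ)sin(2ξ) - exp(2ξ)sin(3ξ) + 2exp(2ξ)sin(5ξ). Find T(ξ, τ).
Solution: Substitute T = exp(2ξ)u, i.e. u = exp(-2ξ)T.
By the product rule, T_ξ = exp(2ξ)(u_ξ + 2u), T_ξξ = exp(2ξ)(u_ξξ + 4u_ξ + 4u), T_τ = exp(2ξ)u_τ.
Substituting into the PDE and dividing by exp(2ξ): u_τ = (1/2)(u_ξξ + 4u_ξ + 4u) - 2(u_ξ + 2u) + 2u.
The lower-order terms cancel, leaving the standard heat equation u_τ = (1/2)u_ξξ.
Initial data for u: u(ξ,0) = exp(-2ξ)T(ξ,0) = 3sin(2ξ) - sin(3ξ) + 2sin(5ξ). The boundary conditions carry over: u(0,τ) = u(π,τ) = 0.
Solve for u:
  Using separation of variables u = X(ξ)G(τ):
  Eigenfunctions: sin(nξ), n = 1, 2, 3, ...
  General solution: u(ξ, τ) = Σ c_n sin(nξ) exp(-n² τ/2)
  Matching u(ξ,0) = 3sin(2ξ) - sin(3ξ) + 2sin(5ξ) term by term: c_2=3, c_3=-1, c_5=2.
Hence u(ξ,τ) = 3exp(-2τ)sin(2ξ) - exp(-9τ/2)sin(3ξ) + 2exp(-25τ/2)sin(5ξ).
Transform back: T(ξ,τ) = exp(2ξ)u(ξ,τ).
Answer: T(ξ, τ) = 3exp(2ξ)exp(-2τ)sin(2ξ) - exp(2ξ)exp(-9τ/2)sin(3ξ) + 2exp(2ξ)exp(-25τ/2)sin(5ξ)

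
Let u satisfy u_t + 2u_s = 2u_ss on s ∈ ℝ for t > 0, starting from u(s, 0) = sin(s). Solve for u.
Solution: Change to a moving frame: let η = s - 2t, σ = t and write u(s,t) = w(η,σ).
By the chain rule u_t = w_σ - 2w_η, u_s = w_η, u_ss = w_ηη.
Then u_t + 2u_s = w_σ: the advection term cancels and the PDE becomes the heat equation w_σ = 2w_ηη on η ∈ ℝ.
Initial data: w(η,0) = u(η,0) = sin(η).
On η ∈ ℝ each mode satisfies (sin(nη))″ = -n² sin(nη), so exp(-2n²σ) sin(nη) solves the heat equation; by superposition w(η,σ) = Σ c_n exp(-2n²σ) sin(nη).
Reading off the coefficients: c_1=1, so w(η,σ) = exp(-2σ)sin(η).
Substituting back η = s - 2t, σ = t: u(s,t) = w(s - 2t, t).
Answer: u(s, t) = exp(-2t)sin(s - 2t)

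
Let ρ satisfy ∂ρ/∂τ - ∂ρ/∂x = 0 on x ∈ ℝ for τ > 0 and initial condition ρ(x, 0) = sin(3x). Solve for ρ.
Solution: By method of characteristics (waves move left with speed 1):
Along characteristics x + τ = const, ρ is constant, so ρ(x,τ) = f(x + τ) with f = ρ(·, 0).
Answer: ρ(x, τ) = sin(3x + 3τ)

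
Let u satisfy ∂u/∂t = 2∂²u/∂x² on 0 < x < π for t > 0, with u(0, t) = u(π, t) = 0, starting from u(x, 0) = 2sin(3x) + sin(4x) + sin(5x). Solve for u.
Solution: Separating variables: u = Σ c_n exp(-2n²t) sin(nx). From u(x,0) = 2sin(3x) + sin(4x) + sin(5x): c_3=2, c_4=1, c_5=1.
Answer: u(x, t) = 2exp(-18t)sin(3x) + exp(-32t)sin(4x) + exp(-50t)sin(5x)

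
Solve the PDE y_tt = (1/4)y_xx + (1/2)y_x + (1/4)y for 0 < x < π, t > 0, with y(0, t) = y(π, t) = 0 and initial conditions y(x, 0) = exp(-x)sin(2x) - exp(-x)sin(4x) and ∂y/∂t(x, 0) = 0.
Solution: Substitute y = exp(-x)u.
Then y_x = exp(-x)(u_x - u), y_xx = exp(-x)(u_xx - 2u_x + u), y_tt = exp(-x)u_tt; substituting and dividing by exp(-x), the lower-order terms cancel: u_tt = (1/4)u_xx (standard wave equation).
Data for u: u(x,0) = exp(x)y(x,0) = sin(2x) - sin(4x); u_t(x,0) = exp(x)y_t(x,0) = 0. The boundary conditions carry over: u(0,t) = u(π,t) = 0.
Separating variables: u = Σ [A_n cos(ω_n t) + B_n sin(ω_n t)] sin(nx), ω_n = n/2. From ICs: A_2=1, A_4=-1.
So u(x,t) = sin(2x)cos(t) - sin(4x)cos(2t), and y(x,t) = exp(-x)u(x,t).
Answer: y(x, t) = exp(-x)sin(2x)cos(t) - exp(-x)sin(4x)cos(2t)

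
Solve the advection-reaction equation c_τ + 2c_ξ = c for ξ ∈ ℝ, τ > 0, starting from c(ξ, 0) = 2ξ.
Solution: Substitute c = exp(τ)u.
Then c_τ = exp(τ)(u_τ + u), c_ξ = exp(τ)u_ξ; substituting and dividing by exp(τ), the lower-order terms cancel: u_τ + 2u_ξ = 0 (standard advection equation).
Data for u: u(ξ,0) = c(ξ,0) = 2ξ.
By characteristics (dξ/dτ = 2), u(ξ,τ) = f(ξ - 2τ) with f = u(·, 0).
So u(ξ,τ) = 2ξ - 4τ, and c(ξ,τ) = exp(τ)u(ξ,τ).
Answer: c(ξ, τ) = 2ξexp(τ) - 4τexp(τ)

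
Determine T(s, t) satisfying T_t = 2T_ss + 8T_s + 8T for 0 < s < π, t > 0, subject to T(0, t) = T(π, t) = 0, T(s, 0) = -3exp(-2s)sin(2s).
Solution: Substitute T = exp(-2s)u.
Then T_s = exp(-2s)(u_s - 2u), T_ss = exp(-2s)(u_ss - 4u_s + 4u), T_t = exp(-2s)u_t; substituting and dividing by exp(-2s), the lower-order terms cancel: u_t = 2u_ss (standard heat equation).
Data for u: u(s,0) = exp(2s)T(s,0) = -3sin(2s). The boundary conditions carry over: u(0,t) = u(π,t) = 0.
Separating variables: u = Σ c_n exp(-2n²t) sin(ns). From u(s,0) = -3sin(2s): c_2=-3.
So u(s,t) = -3exp(-8t)sin(2s), and T(s,t) = exp(-2s)u(s,t).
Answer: T(s, t) = -3exp(-2s)exp(-8t)sin(2s)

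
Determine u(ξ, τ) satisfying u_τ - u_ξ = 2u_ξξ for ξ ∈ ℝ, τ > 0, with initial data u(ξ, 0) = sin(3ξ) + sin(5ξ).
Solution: Moving frame: η = ξ + τ, σ = τ, u = w(η,σ), so u_τ = w_σ + w_η and u_ξξ = w_ηη.
Hence u_τ - u_ξ = w_σ and the PDE becomes the heat equation w_σ = 2w_ηη on η ∈ ℝ.
Initial data: w(η,0) = u(η,0) = sin(3η) + sin(5η). Each mode sin(nη) decays as exp(-2n²σ) on ℝ, so w(η,σ) = Σ c_n exp(-2n²σ) sin(nη) with c_3=1, c_5=1: w(η,σ) = exp(-18σ)sin(3η) + exp(-50σ)sin(5η).
Substituting back: u(ξ,τ) = w(ξ + τ, τ).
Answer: u(ξ, τ) = exp(-18τ)sin(3ξ + 3τ) + exp(-50τ)sin(5ξ + 5τ)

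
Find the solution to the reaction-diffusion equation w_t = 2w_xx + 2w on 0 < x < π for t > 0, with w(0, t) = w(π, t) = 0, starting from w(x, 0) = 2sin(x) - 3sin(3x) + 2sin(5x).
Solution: Substitute w = exp(2t)u, i.e. u = exp(-2t)w.
By the product rule, w_t = exp(2t)(u_t + 2u), w_xx = exp(2t)u_xx.
Substituting into the PDE and dividing by exp(2t): u_t + 2u = 2u_xx + 2u.
The lower-order terms cancel, leaving the standard heat equation u_t = 2u_xx.
Initial data for u: u(x,0) = w(x,0) = 2sin(x) - 3sin(3x) + 2sin(5x). The boundary conditions carry over: u(0,t) = u(π,t) = 0.
Solve for u:
  Using separation of variables u = X(x)T(t):
  Eigenfunctions: sin(nx), n = 1, 2, 3, ...
  General solution: u(x, t) = Σ c_n sin(nx) exp(-2n² t)
  Matching u(x,0) = 2sin(x) - 3sin(3x) + 2sin(5x) term by term: c_1=2, c_3=-3, c_5=2.
Hence u(x,t) = 2exp(-2t)sin(x) - 3exp(-18t)sin(3x) + 2exp(-50t)sin(5x).
Transform back: w(x,t) = exp(2t)u(x,t).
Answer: w(x, t) = 2sin(x) - 3exp(-16t)sin(3x) + 2exp(-48t)sin(5x)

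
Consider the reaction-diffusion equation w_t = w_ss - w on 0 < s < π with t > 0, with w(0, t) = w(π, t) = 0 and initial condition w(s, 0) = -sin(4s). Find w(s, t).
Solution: Substitute w = exp(-t)u, i.e. u = exp(t)w.
By the product rule, w_t = exp(-t)(u_t - u), w_ss = exp(-t)u_ss.
Substituting into the PDE and dividing by exp(-t): u_t - u = u_ss - u.
The lower-order terms cancel, leaving the standard heat equation u_t = u_ss.
Initial data for u: u(s,0) = w(s,0) = -sin(4s). The boundary conditions carry over: u(0,t) = u(π,t) = 0.
Solve for u:
  Using separation of variables u = X(s)T(t):
  Eigenfunctions: sin(ns), n = 1, 2, 3, ...
  General solution: u(s, t) = Σ c_n sin(ns) exp(-n² t)
  Matching u(s,0) = -sin(4s) term by term: c_4=-1.
Hence u(s,t) = -exp(-16t)sin(4s).
Transform back: w(s,t) = exp(-t)u(s,t).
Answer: w(s, t) = -exp(-17t)sin(4s)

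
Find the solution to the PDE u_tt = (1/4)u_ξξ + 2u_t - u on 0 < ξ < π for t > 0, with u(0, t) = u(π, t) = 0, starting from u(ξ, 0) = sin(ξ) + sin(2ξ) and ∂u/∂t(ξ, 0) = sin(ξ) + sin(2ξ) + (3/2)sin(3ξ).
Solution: Substitute u = exp(t)w, i.e. w = exp(-t)u.
By the product rule, u_t = exp(t)(w_t + w), u_tt = exp(t)(w_tt + 2w_t + w), u_ξξ = exp(t)w_ξξ.
Substituting into the PDE and dividing by exp(t): w_tt + 2w_t + w = (1/4)w_ξξ + 2(w_t + w) - w.
The lower-order terms cancel, leaving the standard wave equation w_tt = (1/4)w_ξξ.
Initial data for w: w(ξ,0) = u(ξ,0) = sin(ξ) + sin(2ξ); w_t(ξ,0) = u_t(ξ,0) - u(ξ,0) = (3/2)sin(3ξ). The boundary conditions carry over: w(0,t) = w(π,t) = 0.
Solve for w:
  Using separation of variables w = X(ξ)T(t):
  Eigenfunctions: sin(nξ), n = 1, 2, 3, ...
  General solution: w(ξ, t) = Σ [A_n cos(n t/2) + B_n sin(n t/2)] sin(nξ)
  From w(ξ,0) = sin(ξ) + sin(2ξ): A_1=1, A_2=1. From w_t(ξ,0) = (3/2)sin(3ξ), using w_t(ξ,0) = Σ ω_n B_n sin(nξ) with ω_n = n/2: B_3 = (3/2)/(3/2) = 1.
Hence w(ξ,t) = sin(3t/2)sin(3ξ) + sin(ξ)cos(t/2) + sin(2ξ)cos(t).
Transform back: u(ξ,t) = exp(t)w(ξ,t).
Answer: u(ξ, t) = exp(t)sin(3t/2)sin(3ξ) + exp(t)sin(ξ)cos(t/2) + exp(t)sin(2ξ)cos(t)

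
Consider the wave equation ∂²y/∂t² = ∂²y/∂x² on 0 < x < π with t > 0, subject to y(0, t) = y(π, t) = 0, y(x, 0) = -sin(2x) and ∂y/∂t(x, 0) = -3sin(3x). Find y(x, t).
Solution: Using separation of variables y = X(x)T(t):
Eigenfunctions: sin(nx), n = 1, 2, 3, ...
General solution: y(x, t) = Σ [A_n cos(n t) + B_n sin(n t)] sin(nx)
From y(x,0) = -sin(2x): A_2=-1. From y_t(x,0) = -3sin(3x), using y_t(x,0) = Σ ω_n B_n sin(nx) with ω_n = n: B_3 = (-3)/3 = -1.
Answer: y(x, t) = -sin(3t)sin(3x) - sin(2x)cos(2t)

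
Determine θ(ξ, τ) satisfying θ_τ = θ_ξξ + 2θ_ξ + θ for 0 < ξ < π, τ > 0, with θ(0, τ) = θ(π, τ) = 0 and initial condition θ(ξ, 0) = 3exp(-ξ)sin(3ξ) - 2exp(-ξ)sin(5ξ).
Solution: Substitute θ = exp(-ξ)u.
Then θ_ξ = exp(-ξ)(u_ξ - u), θ_ξξ = exp(-ξ)(u_ξξ - 2u_ξ + u), θ_τ = exp(-ξ)u_τ; substituting and dividing by exp(-ξ), the lower-order terms cancel: u_τ = u_ξξ (standard heat equation).
Data for u: u(ξ,0) = exp(ξ)θ(ξ,0) = 3sin(3ξ) - 2sin(5ξ). The boundary conditions carry over: u(0,τ) = u(π,τ) = 0.
Separating variables: u = Σ c_n exp(-n²τ) sin(nξ). From u(ξ,0) = 3sin(3ξ) - 2sin(5ξ): c_3=3, c_5=-2.
So u(ξ,τ) = 3exp(-9τ)sin(3ξ) - 2exp(-25τ)sin(5ξ), and θ(ξ,τ) = exp(-ξ)u(ξ,τ).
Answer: θ(ξ, τ) = 3exp(-ξ)exp(-9τ)sin(3ξ) - 2exp(-ξ)exp(-25τ)sin(5ξ)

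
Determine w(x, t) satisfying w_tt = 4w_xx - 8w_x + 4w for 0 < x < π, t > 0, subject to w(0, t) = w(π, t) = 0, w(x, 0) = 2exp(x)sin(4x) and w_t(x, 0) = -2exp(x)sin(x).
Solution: Substitute w = exp(x)u, i.e. u = exp(-x)w.
By the product rule, w_x = exp(x)(u_x + u), w_xx = exp(x)(u_xx + 2u_x + u), w_tt = exp(x)u_tt.
Substituting into the PDE and dividing by exp(x): u_tt = 4(u_xx + 2u_x + u) - 8(u_x + u) + 4u.
The lower-order terms cancel, leaving the standard wave equation u_tt = 4u_xx.
Initial data for u: u(x,0) = exp(-x)w(x,0) = 2sin(4x); u_t(x,0) = exp(-x)w_t(x,0) = -2sin(x). The boundary conditions carry over: u(0,t) = u(π,t) = 0.
Solve for u:
  Using separation of variables u = X(x)T(t):
  Eigenfunctions: sin(nx), n = 1, 2, 3, ...
  General solution: u(x, t) = Σ [A_n cos(2n t) + B_n sin(2n t)] sin(nx)
  From u(x,0) = 2sin(4x): A_4=2. From u_t(x,0) = -2sin(x), using u_t(x,0) = Σ ω_n B_n sin(nx) with ω_n = 2n: B_1 = (-2)/2 = -1.
Hence u(x,t) = -sin(2t)sin(x) + 2sin(4x)cos(8t).
Transform back: w(x,t) = exp(x)u(x,t).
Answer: w(x, t) = -exp(x)sin(2t)sin(x) + 2exp(x)sin(4x)cos(8t)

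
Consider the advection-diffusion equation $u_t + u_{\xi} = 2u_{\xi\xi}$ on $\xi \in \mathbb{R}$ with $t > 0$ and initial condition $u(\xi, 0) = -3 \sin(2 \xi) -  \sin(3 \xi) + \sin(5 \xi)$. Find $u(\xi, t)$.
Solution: Change to a moving frame: let $\eta = \xi - t$, $\sigma = t$ and write $u(\xi,t) = w(\eta,\sigma)$.
By the chain rule $u_t = w_{\sigma} - w_{\eta}$, $u_{\xi} = w_{\eta}$, $u_{\xi\xi} = w_{\eta\eta}$.
Then $u_t + u_{\xi} = w_{\sigma}$: the advection term cancels and the PDE becomes the heat equation $w_{\sigma} = 2w_{\eta\eta}$ on $\eta \in \mathbb{R}$.
Initial data: $w(\eta,0) = u(\eta,0) = -3 \sin(2 \eta) - \sin(3 \eta) + \sin(5 \eta)$.
On $\eta \in \mathbb{R}$ each mode satisfies $(\sin(n\eta))'' = -n^2 \sin(n\eta)$, so $e^{-2n^2\sigma} \sin(n\eta)$ solves the heat equation; by superposition $w(\eta,\sigma) = \sum c_n e^{-2n^2\sigma} \sin(n\eta)$.
Reading off the coefficients: $c_2=-3, c_3=-1, c_5=1$, so $w(\eta,\sigma) = -3 e^{-8 \sigma} \sin(2 \eta) - e^{-18 \sigma} \sin(3 \eta) + e^{-50 \sigma} \sin(5 \eta)$.
Substituting back $\eta = \xi - t$, $\sigma = t$: $u(\xi,t) = w(\xi - t, t)$.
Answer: $u(\xi, t) = -3 e^{-8 t} \sin(2 \xi - 2 t) -  e^{-18 t} \sin(3 \xi - 3 t) + e^{-50 t} \sin(5 \xi - 5 t)$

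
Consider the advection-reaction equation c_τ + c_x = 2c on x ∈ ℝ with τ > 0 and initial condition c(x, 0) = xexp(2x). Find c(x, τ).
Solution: Substitute c = exp(2x)u, i.e. u = exp(-2x)c.
By the product rule, c_x = exp(2x)(u_x + 2u), c_τ = exp(2x)u_τ.
Substituting into the PDE and dividing by exp(2x): u_τ + (u_x + 2u) = 2u.
The lower-order terms cancel, leaving the standard advection equation u_τ + u_x = 0.
Initial data for u: u(x,0) = exp(-2x)c(x,0) = x.
Solve for u:
  By method of characteristics (waves move right with speed 1):
  Along characteristics x - τ = const, u is constant, so u(x,τ) = f(x - τ) with f = u(·, 0).
Hence u(x,τ) = x - τ.
Transform back: c(x,τ) = exp(2x)u(x,τ).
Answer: c(x, τ) = xexp(2x) - τexp(2x)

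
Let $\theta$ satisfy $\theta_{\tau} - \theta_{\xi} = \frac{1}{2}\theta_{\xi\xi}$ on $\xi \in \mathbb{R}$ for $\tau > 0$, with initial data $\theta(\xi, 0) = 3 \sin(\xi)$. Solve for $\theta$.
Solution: Change to a moving frame: let $\eta = \xi + \tau$, $\sigma = \tau$ and write $\theta(\xi,\tau) = u(\eta,\sigma)$.
By the chain rule $\theta_{\tau} = u_{\sigma} + u_{\eta}$, $\theta_{\xi} = u_{\eta}$, $\theta_{\xi\xi} = u_{\eta\eta}$.
Then $\theta_{\tau} - \theta_{\xi} = u_{\sigma}$: the advection term cancels and the PDE becomes the heat equation $u_{\sigma} = \frac{1}{2}u_{\eta\eta}$ on $\eta \in \mathbb{R}$.
Initial data: $u(\eta,0) = \theta(\eta,0) = 3 \sin(\eta)$.
On $\eta \in \mathbb{R}$ each mode satisfies $(\sin(n\eta))'' = -n^2 \sin(n\eta)$, so $e^{-n^2\sigma/2} \sin(n\eta)$ solves the heat equation; by superposition $u(\eta,\sigma) = \sum c_n e^{-n^2\sigma/2} \sin(n\eta)$.
Reading off the coefficients: $c_1=3$, so $u(\eta,\sigma) = 3 e^{-\sigma/2} \sin(\eta)$.
Substituting back $\eta = \xi + \tau$, $\sigma = \tau$: $\theta(\xi,\tau) = u(\xi + \tau, \tau)$.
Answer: $\theta(\xi, \tau) = 3 e^{-\tau/2} \sin(\tau + \xi)$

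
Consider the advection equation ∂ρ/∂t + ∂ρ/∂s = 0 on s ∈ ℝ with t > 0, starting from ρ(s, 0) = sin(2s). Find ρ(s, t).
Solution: By characteristics (ds/dt = 1), ρ(s,t) = f(s - t) with f = ρ(·, 0).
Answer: ρ(s, t) = sin(2s - 2t)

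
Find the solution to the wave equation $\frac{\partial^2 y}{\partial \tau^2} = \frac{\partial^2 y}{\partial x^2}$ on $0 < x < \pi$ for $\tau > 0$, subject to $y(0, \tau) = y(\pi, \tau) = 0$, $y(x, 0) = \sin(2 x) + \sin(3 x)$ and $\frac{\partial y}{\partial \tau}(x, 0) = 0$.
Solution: Separating variables: $y = \sum [A_n \cos(\omega_n \tau) + B_n \sin(\omega_n \tau)] \sin(nx)$, $\omega_n = n$. From ICs: $A_2=1, A_3=1$.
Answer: $y(x, \tau) = \sin(2 x) \cos(2 \tau) + \sin(3 x) \cos(3 \tau)$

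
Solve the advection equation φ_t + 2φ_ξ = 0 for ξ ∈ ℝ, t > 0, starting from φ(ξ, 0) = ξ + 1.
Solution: By characteristics (dξ/dt = 2), φ(ξ,t) = f(ξ - 2t) with f = φ(·, 0).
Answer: φ(ξ, t) = -2t + ξ + 1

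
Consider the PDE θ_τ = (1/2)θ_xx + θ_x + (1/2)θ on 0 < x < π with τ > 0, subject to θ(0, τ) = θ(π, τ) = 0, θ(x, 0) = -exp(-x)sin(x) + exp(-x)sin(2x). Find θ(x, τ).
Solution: Substitute θ = exp(-x)u, i.e. u = exp(x)θ.
By the product rule, θ_x = exp(-x)(u_x - u), θ_xx = exp(-x)(u_xx - 2u_x + u), θ_τ = exp(-x)u_τ.
Substituting into the PDE and dividing by exp(-x): u_τ = (1/2)(u_xx - 2u_x + u) + (u_x - u) + (1/2)u.
The lower-order terms cancel, leaving the standard heat equation u_τ = (1/2)u_xx.
Initial data for u: u(x,0) = exp(x)θ(x,0) = -sin(x) + sin(2x). The boundary conditions carry over: u(0,τ) = u(π,τ) = 0.
Solve for u:
  Using separation of variables u = X(x)G(τ):
  Eigenfunctions: sin(nx), n = 1, 2, 3, ...
  General solution: u(x, τ) = Σ c_n sin(nx) exp(-n² τ/2)
  Matching u(x,0) = -sin(x) + sin(2x) term by term: c_1=-1, c_2=1.
Hence u(x,τ) = exp(-2τ)sin(2x) - exp(-τ/2)sin(x).
Transform back: θ(x,τ) = exp(-x)u(x,τ).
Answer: θ(x, τ) = exp(-x)exp(-2τ)sin(2x) - exp(-x)exp(-τ/2)sin(x)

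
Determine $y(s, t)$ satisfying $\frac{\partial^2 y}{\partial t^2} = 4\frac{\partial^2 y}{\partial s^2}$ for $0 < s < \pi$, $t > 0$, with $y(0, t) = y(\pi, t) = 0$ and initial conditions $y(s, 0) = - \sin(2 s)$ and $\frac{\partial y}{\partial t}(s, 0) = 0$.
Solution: Separating variables: $y = \sum [A_n \cos(\omega_n t) + B_n \sin(\omega_n t)] \sin(ns)$, $\omega_n = 2n$. From ICs: $A_2=-1$.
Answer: $y(s, t) = - \sin(2 s) \cos(4 t)$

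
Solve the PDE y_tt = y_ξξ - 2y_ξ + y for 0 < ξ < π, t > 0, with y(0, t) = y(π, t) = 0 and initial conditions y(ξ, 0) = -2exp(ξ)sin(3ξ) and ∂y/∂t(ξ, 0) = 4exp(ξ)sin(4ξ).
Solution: Substitute y = exp(ξ)u, i.e. u = exp(-ξ)y.
By the product rule, y_ξ = exp(ξ)(u_ξ + u), y_ξξ = exp(ξ)(u_ξξ + 2u_ξ + u), y_tt = exp(ξ)u_tt.
Substituting into the PDE and dividing by exp(ξ): u_tt = (u_ξξ + 2u_ξ + u) - 2(u_ξ + u) + u.
The lower-order terms cancel, leaving the standard wave equation u_tt = u_ξξ.
Initial data for u: u(ξ,0) = exp(-ξ)y(ξ,0) = -2sin(3ξ); u_t(ξ,0) = exp(-ξ)y_t(ξ,0) = 4sin(4ξ). The boundary conditions carry over: u(0,t) = u(π,t) = 0.
Solve for u:
  Using separation of variables u = X(ξ)T(t):
  Eigenfunctions: sin(nξ), n = 1, 2, 3, ...
  General solution: u(ξ, t) = Σ [A_n cos(n t) + B_n sin(n t)] sin(nξ)
  From u(ξ,0) = -2sin(3ξ): A_3=-2. From u_t(ξ,0) = 4sin(4ξ), using u_t(ξ,0) = Σ ω_n B_n sin(nξ) with ω_n = n: B_4 = 4/4 = 1.
Hence u(ξ,t) = sin(4t)sin(4ξ) - 2sin(3ξ)cos(3t).
Transform back: y(ξ,t) = exp(ξ)u(ξ,t).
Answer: y(ξ, t) = exp(ξ)sin(4t)sin(4ξ) - 2exp(ξ)sin(3ξ)cos(3t)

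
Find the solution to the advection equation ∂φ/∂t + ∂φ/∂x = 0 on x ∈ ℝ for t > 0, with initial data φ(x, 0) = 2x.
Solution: By method of characteristics (waves move right with speed 1):
Along characteristics x - t = const, φ is constant, so φ(x,t) = f(x - t) with f = φ(·, 0).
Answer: φ(x, t) = -2t + 2x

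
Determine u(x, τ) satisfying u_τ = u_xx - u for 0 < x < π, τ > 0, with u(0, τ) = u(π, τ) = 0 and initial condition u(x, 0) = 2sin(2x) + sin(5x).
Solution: Substitute u = exp(-τ)w.
Then u_τ = exp(-τ)(w_τ - w), u_xx = exp(-τ)w_xx; substituting and dividing by exp(-τ), the lower-order terms cancel: w_τ = w_xx (standard heat equation).
Data for w: w(x,0) = u(x,0) = 2sin(2x) + sin(5x). The boundary conditions carry over: w(0,τ) = w(π,τ) = 0.
Separating variables: w = Σ c_n exp(-n²τ) sin(nx). From w(x,0) = 2sin(2x) + sin(5x): c_2=2, c_5=1.
So w(x,τ) = 2exp(-4τ)sin(2x) + exp(-25τ)sin(5x), and u(x,τ) = exp(-τ)w(x,τ).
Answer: u(x, τ) = 2exp(-5τ)sin(2x) + exp(-26τ)sin(5x)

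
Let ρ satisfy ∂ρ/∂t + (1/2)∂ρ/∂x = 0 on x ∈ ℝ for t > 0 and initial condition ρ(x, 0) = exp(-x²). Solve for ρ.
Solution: By characteristics (dx/dt = 1/2), ρ(x,t) = f(x - (1/2)t) with f = ρ(·, 0).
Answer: ρ(x, t) = exp(-(-t/2 + x)²)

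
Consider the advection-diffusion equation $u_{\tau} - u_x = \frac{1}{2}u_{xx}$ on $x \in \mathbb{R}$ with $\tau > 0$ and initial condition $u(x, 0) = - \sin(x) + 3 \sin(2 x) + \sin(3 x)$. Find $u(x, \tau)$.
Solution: Change to a moving frame: let $\eta = x + \tau$, $\sigma = \tau$ and write $u(x,\tau) = w(\eta,\sigma)$.
By the chain rule $u_{\tau} = w_{\sigma} + w_{\eta}$, $u_x = w_{\eta}$, $u_{xx} = w_{\eta\eta}$.
Then $u_{\tau} - u_x = w_{\sigma}$: the advection term cancels and the PDE becomes the heat equation $w_{\sigma} = \frac{1}{2}w_{\eta\eta}$ on $\eta \in \mathbb{R}$.
Initial data: $w(\eta,0) = u(\eta,0) = - \sin(\eta) + 3 \sin(2 \eta) + \sin(3 \eta)$.
On $\eta \in \mathbb{R}$ each mode satisfies $(\sin(n\eta))'' = -n^2 \sin(n\eta)$, so $e^{-n^2\sigma/2} \sin(n\eta)$ solves the heat equation; by superposition $w(\eta,\sigma) = \sum c_n e^{-n^2\sigma/2} \sin(n\eta)$.
Reading off the coefficients: $c_1=-1, c_2=3, c_3=1$, so $w(\eta,\sigma) = 3 e^{-2 \sigma} \sin(2 \eta) - e^{-\sigma/2} \sin(\eta) + e^{-9 \sigma/2} \sin(3 \eta)$.
Substituting back $\eta = x + \tau$, $\sigma = \tau$: $u(x,\tau) = w(x + \tau, \tau)$.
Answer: $u(x, \tau) = 3 e^{-2 \tau} \sin(2 \tau + 2 x) -  e^{-\tau/2} \sin(\tau + x) + e^{-9 \tau/2} \sin(3 \tau + 3 x)$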